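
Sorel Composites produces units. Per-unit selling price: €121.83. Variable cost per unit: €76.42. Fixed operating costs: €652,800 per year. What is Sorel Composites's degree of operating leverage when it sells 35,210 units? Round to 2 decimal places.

At 35,210 units, contribution = 35,210 × €45.41 = €1,598,886.10.
Subtracting fixed costs: EBIT = €1,598,886.10 − €652,800 = €946,086.10.
Degree of operating leverage = €1,598,886.10 / €946,086.10 = 1.6900.

1.69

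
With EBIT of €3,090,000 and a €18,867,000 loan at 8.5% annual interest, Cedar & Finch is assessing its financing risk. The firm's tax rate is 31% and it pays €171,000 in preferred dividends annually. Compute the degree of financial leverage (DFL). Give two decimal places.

2.49

Annual interest charges come to €1,603,695.00.
Preferred dividends grossed up pre-tax: €171,000 / (1 − 0.31) = €247,826.09.
DFL = EBIT ÷ [EBIT − I − D_p/(1−t)] = €3,090,000 ÷ [€3,090,000 − €1,603,695.00 − €247,826.09] = €3,090,000 ÷ €1,238,478.91 = 2.4950.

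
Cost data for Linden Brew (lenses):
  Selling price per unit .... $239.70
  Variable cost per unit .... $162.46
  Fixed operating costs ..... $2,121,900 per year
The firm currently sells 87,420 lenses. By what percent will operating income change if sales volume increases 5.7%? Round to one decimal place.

Total contribution margin = 87,420 × $77.24 = $6,752,320.80.
EBIT = $6,752,320.80 − $2,121,900 = $4,630,420.80.
Degree of operating leverage = $6,752,320.80 / $4,630,420.80 = 1.4583.
%ΔEBIT = DOL × %ΔSales = 1.4583 × +5.7% = +8.3%.

+8.3%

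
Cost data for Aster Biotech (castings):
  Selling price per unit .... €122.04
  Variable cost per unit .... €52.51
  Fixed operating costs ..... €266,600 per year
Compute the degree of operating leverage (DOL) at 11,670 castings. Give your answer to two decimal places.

1.49

Contribution at this volume is 11,670 × €69.53 = €811,415.10.
Subtracting fixed costs: EBIT = €811,415.10 − €266,600 = €544,815.10.
Degree of operating leverage = €811,415.10 / €544,815.10 = 1.4893.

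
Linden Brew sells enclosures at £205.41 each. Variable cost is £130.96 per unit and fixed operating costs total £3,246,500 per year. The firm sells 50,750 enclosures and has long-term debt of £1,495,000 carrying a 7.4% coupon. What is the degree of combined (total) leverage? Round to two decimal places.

8.97

Total contribution margin = 50,750 × £74.45 = £3,778,337.50.
EBIT = £3,778,337.50 − £3,246,500 = £531,837.50. Interest = £110,630.00, so EBIT − I = £421,207.50.
DCL = contribution ÷ (EBIT − I) = £3,778,337.50 ÷ £421,207.50 = 8.9703.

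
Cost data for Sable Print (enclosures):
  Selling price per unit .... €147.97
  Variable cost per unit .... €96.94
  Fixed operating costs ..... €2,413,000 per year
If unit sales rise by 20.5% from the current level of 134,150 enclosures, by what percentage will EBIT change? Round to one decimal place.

+31.7%

Contribution at this volume is 134,150 × €51.03 = €6,845,674.50.
Subtracting fixed costs: EBIT = €6,845,674.50 − €2,413,000 = €4,432,674.50.
So DOL = total CM / EBIT = €6,845,674.50 / €4,432,674.50 = 1.5444.
%ΔEBIT = DOL × %ΔSales = 1.5444 × +20.5% = +31.7%.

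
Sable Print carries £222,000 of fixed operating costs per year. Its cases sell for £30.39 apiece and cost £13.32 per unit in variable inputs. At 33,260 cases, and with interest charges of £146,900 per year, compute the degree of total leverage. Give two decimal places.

Contribution at this volume is 33,260 × £17.07 = £567,748.20.
Subtracting fixed costs: EBIT = £567,748.20 − £222,000 = £345,748.20. Interest = £146,900.00.
DOL = £567,748.20 ÷ £345,748.20 = 1.6421; DFL = £345,748.20 ÷ £198,848.20 = 1.7388.
DCL = DOL × DFL = 1.6421 × 1.7388 = 2.8553.

2.86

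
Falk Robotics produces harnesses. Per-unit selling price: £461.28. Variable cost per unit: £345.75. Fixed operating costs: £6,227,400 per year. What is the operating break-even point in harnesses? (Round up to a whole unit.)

Each unit contributes £461.28 − £345.75 = £115.53.
Units to break even: £6,227,400 ÷ £115.53 = 53,902.88, rounded up to 53,903.

53,903 harnesses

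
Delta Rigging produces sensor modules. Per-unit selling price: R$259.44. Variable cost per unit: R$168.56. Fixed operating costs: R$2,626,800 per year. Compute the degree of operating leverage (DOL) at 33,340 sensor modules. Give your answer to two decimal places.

7.52

At 33,340 units, contribution = 33,340 × R$90.88 = R$3,029,939.20.
EBIT = R$3,029,939.20 − R$2,626,800 = R$403,139.20.
DOL = contribution ÷ EBIT = R$3,029,939.20 ÷ R$403,139.20 = 7.5159.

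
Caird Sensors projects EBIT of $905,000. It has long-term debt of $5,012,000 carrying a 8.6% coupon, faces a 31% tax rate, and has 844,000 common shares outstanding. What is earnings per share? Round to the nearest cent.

$0.39

Interest = $431,032.00, so EBT = $905,000 − $431,032.00 = $473,968.00.
After tax at 31%: net income = $473,968.00 × 0.69 = $327,037.92.
EPS = $327,037.92 ÷ 844,000 = $0.39.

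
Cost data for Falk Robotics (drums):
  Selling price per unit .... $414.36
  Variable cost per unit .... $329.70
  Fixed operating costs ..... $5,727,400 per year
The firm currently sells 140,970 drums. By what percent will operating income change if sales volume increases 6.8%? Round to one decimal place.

+13.1%

Total contribution margin = 140,970 × $84.66 = $11,934,520.20.
Subtracting fixed costs: EBIT = $11,934,520.20 − $5,727,400 = $6,207,120.20.
DOL = contribution ÷ EBIT = $11,934,520.20 ÷ $6,207,120.20 = 1.9227.
So EBIT moves 1.9227 × (+6.8%) = +13.1%.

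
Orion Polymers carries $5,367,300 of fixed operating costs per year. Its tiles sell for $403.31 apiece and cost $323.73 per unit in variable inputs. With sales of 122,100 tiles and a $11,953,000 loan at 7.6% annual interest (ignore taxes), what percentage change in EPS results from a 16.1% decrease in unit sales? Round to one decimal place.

Contribution at this volume is 122,100 × $79.58 = $9,716,718.00.
Subtracting fixed costs: EBIT = $9,716,718.00 − $5,367,300 = $4,349,418.00.
After interest of $908,428.00, pre-tax earnings = $3,440,990.00.
DCL = total CM / (EBIT − I) = $9,716,718.00 / $3,440,990.00 = 2.8238.
EPS therefore changes by 2.8238 × (-16.1%) = -45.5%.

-45.5%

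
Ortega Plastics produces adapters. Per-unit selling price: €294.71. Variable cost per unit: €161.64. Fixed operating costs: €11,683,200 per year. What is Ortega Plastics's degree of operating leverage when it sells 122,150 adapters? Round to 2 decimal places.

At 122,150 units, contribution = 122,150 × €133.07 = €16,254,500.50.
Operating income = contribution − fixed costs = €16,254,500.50 − €11,683,200 = €4,571,300.50.
So DOL = total CM / EBIT = €16,254,500.50 / €4,571,300.50 = 3.5558.

3.56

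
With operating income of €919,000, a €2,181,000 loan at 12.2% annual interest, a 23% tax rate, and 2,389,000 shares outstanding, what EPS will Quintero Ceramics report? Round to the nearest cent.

Interest = €266,082.00, so EBT = €919,000 − €266,082.00 = €652,918.00.
Net income = €652,918.00 × (1 − 0.23) = €502,746.86.
Per share: €502,746.86 / 2,389,000 shares = €0.21.

€0.21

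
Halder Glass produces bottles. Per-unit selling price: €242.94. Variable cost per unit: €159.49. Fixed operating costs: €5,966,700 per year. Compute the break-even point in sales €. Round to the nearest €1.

€17,370,283

Contribution margin per unit = €242.94 − €159.49 = €83.45, a CM ratio of €83.45 ÷ €242.94 = 0.3435.
Break-even revenue = fixed costs × price ÷ CM = €5,966,700 × €242.94 ÷ €83.45 = €17,370,283.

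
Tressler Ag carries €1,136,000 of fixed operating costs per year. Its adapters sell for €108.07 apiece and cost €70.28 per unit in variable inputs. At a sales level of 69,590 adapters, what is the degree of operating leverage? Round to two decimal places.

1.76

At 69,590 units, contribution = 69,590 × €37.79 = €2,629,806.10.
Operating income = contribution − fixed costs = €2,629,806.10 − €1,136,000 = €1,493,806.10.
So DOL = total CM / EBIT = €2,629,806.10 / €1,493,806.10 = 1.7605.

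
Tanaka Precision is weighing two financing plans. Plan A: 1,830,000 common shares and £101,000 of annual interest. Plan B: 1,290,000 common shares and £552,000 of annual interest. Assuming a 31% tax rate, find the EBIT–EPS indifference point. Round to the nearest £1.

Set EPS_A = EPS_B: (EBIT − £101,000)(1 − 0.31) ÷ 1,830,000 = (EBIT − £552,000)(1 − 0.31) ÷ 1,290,000.
Cancelling (1 − t) and cross-multiplying: 1,290,000·(EBIT − 101,000) = 1,830,000·(EBIT − 552,000).
EBIT × (1,830,000 − 1,290,000) = 552,000 × 1,830,000 − 101,000 × 1,290,000 = 879,870,000,000, so EBIT = 879,870,000,000 ÷ 540,000 = 1,629,388.89.

£1,629,389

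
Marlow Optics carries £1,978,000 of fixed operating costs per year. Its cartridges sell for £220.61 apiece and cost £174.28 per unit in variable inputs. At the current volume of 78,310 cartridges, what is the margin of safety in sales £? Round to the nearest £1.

Unit CM = price − variable cost = £220.61 − £174.28 = £46.33. Break-even units = £1,978,000 ÷ £46.33 = 42,693.72; break-even revenue = 42,693.72 × £220.61 = £9,418,661.34.
Current sales = 78,310 × £220.61 = £17,275,969.10.
Margin of safety = £17,275,969.10 − £9,418,661.34 = £7,857,308.

£7,857,308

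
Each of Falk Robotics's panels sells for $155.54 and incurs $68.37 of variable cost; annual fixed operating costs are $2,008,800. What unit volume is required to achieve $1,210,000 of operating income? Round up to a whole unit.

Unit CM = price − variable cost = $155.54 − $68.37 = $87.17.
Need Q such that Q × $87.17 − $2,008,800 = $1,210,000, i.e. Q = $3,218,800 / $87.17 = 36,925.55 → 36,926.

36,926 panels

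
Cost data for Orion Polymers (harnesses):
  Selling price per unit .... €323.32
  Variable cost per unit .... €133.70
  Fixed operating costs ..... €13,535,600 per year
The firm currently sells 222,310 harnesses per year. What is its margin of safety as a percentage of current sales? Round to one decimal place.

Unit CM = price − variable cost = €323.32 − €133.70 = €189.62. Break-even units = €13,535,600 ÷ €189.62 = 71,382.77; break-even revenue = 71,382.77 × €323.32 = €23,079,475.75.
Actual sales revenue = 222,310 × €323.32 = €71,877,269.20.
Margin of safety = (€71,877,269.20 − €23,079,475.75) ÷ €71,877,269.20 = 67.9%.

67.9%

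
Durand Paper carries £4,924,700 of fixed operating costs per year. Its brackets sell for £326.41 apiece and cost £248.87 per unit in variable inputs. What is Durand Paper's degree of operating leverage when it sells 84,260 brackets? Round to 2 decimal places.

4.06

Contribution at this volume is 84,260 × £77.54 = £6,533,520.40.
Subtracting fixed costs: EBIT = £6,533,520.40 − £4,924,700 = £1,608,820.40.
Degree of operating leverage = £6,533,520.40 / £1,608,820.40 = 4.0611.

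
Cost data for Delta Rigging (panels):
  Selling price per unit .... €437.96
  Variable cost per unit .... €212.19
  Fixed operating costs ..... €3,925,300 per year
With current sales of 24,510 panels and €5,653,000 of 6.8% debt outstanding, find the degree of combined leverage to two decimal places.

Contribution at this volume is 24,510 × €225.77 = €5,533,622.70.
EBIT = €5,533,622.70 − €3,925,300 = €1,608,322.70. Interest = €384,404.00, so EBIT − I = €1,223,918.70.
DCL = contribution ÷ (EBIT − I) = €5,533,622.70 ÷ €1,223,918.70 = 4.5212.

4.52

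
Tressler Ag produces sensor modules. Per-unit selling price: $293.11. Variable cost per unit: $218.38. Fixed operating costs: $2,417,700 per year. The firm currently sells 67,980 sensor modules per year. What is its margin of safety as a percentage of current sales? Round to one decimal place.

Each unit contributes $293.11 − $218.38 = $74.73. Break-even units = $2,417,700 ÷ $74.73 = 32,352.47; break-even revenue = 32,352.47 × $293.11 = $9,482,832.16.
Actual sales revenue = 67,980 × $293.11 = $19,925,617.80.
Margin of safety = ($19,925,617.80 − $9,482,832.16) ÷ $19,925,617.80 = 52.4%.

52.4%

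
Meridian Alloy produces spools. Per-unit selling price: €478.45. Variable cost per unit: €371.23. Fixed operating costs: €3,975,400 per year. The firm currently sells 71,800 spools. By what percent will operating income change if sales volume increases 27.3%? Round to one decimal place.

Contribution at this volume is 71,800 × €107.22 = €7,698,396.00.
EBIT = €7,698,396.00 − €3,975,400 = €3,722,996.00.
So DOL = total CM / EBIT = €7,698,396.00 / €3,722,996.00 = 2.0678.
So EBIT moves 2.0678 × (+27.3%) = +56.5%.

+56.5%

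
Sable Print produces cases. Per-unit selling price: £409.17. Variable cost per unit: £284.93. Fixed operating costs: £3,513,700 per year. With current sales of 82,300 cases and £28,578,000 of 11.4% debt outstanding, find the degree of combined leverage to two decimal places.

Total contribution margin = 82,300 × £124.24 = £10,224,952.00.
Operating income = contribution − fixed costs = £10,224,952.00 − £3,513,700 = £6,711,252.00. Interest = £3,257,892.00, so EBIT − I = £3,453,360.00.
Degree of total leverage = total CM / (EBIT − interest) = £10,224,952.00 / £3,453,360.00 = 2.9609.

2.96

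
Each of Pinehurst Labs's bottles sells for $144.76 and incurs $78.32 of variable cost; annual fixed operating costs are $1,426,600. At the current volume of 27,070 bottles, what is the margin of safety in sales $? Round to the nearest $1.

$810,366

Contribution margin per unit = $144.76 − $78.32 = $66.44. Break-even units = $1,426,600 ÷ $66.44 = 21,472.00; break-even revenue = 21,472.00 × $144.76 = $3,108,287.42.
Current sales = 27,070 × $144.76 = $3,918,653.20.
Margin of safety = $3,918,653.20 − $3,108,287.42 = $810,366.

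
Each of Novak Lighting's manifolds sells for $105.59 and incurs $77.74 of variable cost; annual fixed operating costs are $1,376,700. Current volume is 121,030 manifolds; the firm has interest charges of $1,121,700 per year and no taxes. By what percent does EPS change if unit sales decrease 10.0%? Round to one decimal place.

-38.6%

Total contribution margin = 121,030 × $27.85 = $3,370,685.50.
EBIT = $3,370,685.50 − $1,376,700 = $1,993,985.50.
Interest = $1,121,700.00, so EBIT − I = $872,285.50.
DCL = total CM / (EBIT − I) = $3,370,685.50 / $872,285.50 = 3.8642.
EPS therefore changes by 3.8642 × (-10.0%) = -38.6%.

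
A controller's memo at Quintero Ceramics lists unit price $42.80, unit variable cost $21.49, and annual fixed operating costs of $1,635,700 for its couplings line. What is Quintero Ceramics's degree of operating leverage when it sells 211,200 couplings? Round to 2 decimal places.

1.57

At 211,200 units, contribution = 211,200 × $21.31 = $4,500,672.00.
Subtracting fixed costs: EBIT = $4,500,672.00 − $1,635,700 = $2,864,972.00.
Degree of operating leverage = $4,500,672.00 / $2,864,972.00 = 1.5709.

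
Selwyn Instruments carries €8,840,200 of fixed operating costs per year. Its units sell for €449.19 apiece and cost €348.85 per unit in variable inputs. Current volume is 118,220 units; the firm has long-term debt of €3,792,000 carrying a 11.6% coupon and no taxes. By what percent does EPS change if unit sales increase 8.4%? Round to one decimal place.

+38.6%

Contribution at this volume is 118,220 × €100.34 = €11,862,194.80.
Operating income = contribution − fixed costs = €11,862,194.80 − €8,840,200 = €3,021,994.80.
After interest of €439,872.00, pre-tax earnings = €2,582,122.80.
Degree of combined leverage = contribution ÷ (EBIT − I) = €11,862,194.80 ÷ €2,582,122.80 = 4.5940.
%ΔEPS = DCL × %ΔSales = 4.5940 × +8.4% = +38.6%.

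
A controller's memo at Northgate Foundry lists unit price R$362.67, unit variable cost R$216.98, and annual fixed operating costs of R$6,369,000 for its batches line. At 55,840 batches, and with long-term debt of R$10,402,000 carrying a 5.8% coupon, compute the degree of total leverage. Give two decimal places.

Contribution at this volume is 55,840 × R$145.69 = R$8,135,329.60.
Subtracting fixed costs: EBIT = R$8,135,329.60 − R$6,369,000 = R$1,766,329.60. Interest = R$603,316.00, so EBIT − I = R$1,163,013.60.
DCL = contribution ÷ (EBIT − I) = R$8,135,329.60 ÷ R$1,163,013.60 = 6.9950.

7.00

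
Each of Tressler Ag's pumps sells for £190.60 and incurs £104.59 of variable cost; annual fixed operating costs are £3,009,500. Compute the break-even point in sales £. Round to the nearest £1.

£6,669,116

CM per unit = £190.60 − £104.59 = £86.01; CM ratio = £86.01 / £190.60 = 0.4513.
Break-even revenue = fixed costs × price ÷ CM = £3,009,500 × £190.60 ÷ £86.01 = £6,669,116.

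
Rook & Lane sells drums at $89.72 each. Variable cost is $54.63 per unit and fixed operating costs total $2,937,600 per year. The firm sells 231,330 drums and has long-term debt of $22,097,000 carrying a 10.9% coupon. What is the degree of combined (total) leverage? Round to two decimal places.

2.93

At 231,330 units, contribution = 231,330 × $35.09 = $8,117,369.70.
Subtracting fixed costs: EBIT = $8,117,369.70 − $2,937,600 = $5,179,769.70. Interest = $2,408,573.00.
DOL = $8,117,369.70 ÷ $5,179,769.70 = 1.5671; DFL = $5,179,769.70 ÷ $2,771,196.70 = 1.8691.
Combined leverage = 1.5671 × 1.8691 = 2.9291.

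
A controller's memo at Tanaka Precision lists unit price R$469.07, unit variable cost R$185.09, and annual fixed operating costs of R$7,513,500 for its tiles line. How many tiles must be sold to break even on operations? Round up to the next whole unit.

Each unit contributes R$469.07 − R$185.09 = R$283.98.
Units to break even: R$7,513,500 ÷ R$283.98 = 26,457.85, rounded up to 26,458.

26,458 tiles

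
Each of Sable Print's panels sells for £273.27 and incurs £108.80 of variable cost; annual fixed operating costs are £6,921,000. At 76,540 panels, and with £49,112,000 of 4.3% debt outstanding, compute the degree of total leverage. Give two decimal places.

Total contribution margin = 76,540 × £164.47 = £12,588,533.80.
Subtracting fixed costs: EBIT = £12,588,533.80 − £6,921,000 = £5,667,533.80. Interest = £2,111,816.00.
DOL = £12,588,533.80 ÷ £5,667,533.80 = 2.2212; DFL = £5,667,533.80 ÷ £3,555,717.80 = 1.5939.
DCL = DOL × DFL = 2.2212 × 1.5939 = 3.5404.

3.54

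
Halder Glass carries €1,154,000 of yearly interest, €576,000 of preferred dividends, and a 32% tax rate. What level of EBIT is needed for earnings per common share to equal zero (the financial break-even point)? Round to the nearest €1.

Grossing the preferred dividend up to pre-tax terms: €576,000 / (1 − 0.32) = €847,058.82.
Financial break-even EBIT = interest + D_p ÷ (1 − t) = €1,154,000 + €847,058.82 = €2,001,058.82.

€2,001,059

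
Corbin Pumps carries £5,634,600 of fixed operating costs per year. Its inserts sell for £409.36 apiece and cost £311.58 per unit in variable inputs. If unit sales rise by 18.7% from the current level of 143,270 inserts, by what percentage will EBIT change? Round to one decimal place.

+31.3%

Contribution at this volume is 143,270 × £97.78 = £14,008,940.60.
EBIT = £14,008,940.60 − £5,634,600 = £8,374,340.60.
So DOL = total CM / EBIT = £14,008,940.60 / £8,374,340.60 = 1.6728.
So EBIT moves 1.6728 × (+18.7%) = +31.3%.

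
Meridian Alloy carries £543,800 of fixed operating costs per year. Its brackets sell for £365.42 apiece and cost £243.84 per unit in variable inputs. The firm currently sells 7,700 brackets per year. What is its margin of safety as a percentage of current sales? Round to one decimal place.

Contribution margin per unit = £365.42 − £243.84 = £121.58. Break-even units = £543,800 ÷ £121.58 = 4,472.78; break-even revenue = 4,472.78 × £365.42 = £1,634,441.49.
Current sales = 7,700 × £365.42 = £2,813,734.00.
Margin of safety = (£2,813,734.00 − £1,634,441.49) ÷ £2,813,734.00 = 41.9%.

41.9%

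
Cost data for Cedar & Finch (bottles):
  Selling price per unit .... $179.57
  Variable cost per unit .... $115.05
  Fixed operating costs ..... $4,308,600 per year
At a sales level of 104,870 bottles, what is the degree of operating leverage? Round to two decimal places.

2.75

Total contribution margin = 104,870 × $64.52 = $6,766,212.40.
Subtracting fixed costs: EBIT = $6,766,212.40 − $4,308,600 = $2,457,612.40.
Degree of operating leverage = $6,766,212.40 / $2,457,612.40 = 2.7532.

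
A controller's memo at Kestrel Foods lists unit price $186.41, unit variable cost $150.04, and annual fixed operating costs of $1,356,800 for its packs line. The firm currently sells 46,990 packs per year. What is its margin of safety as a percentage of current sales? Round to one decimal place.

20.6%

Contribution margin per unit = $186.41 − $150.04 = $36.37. Break-even units = $1,356,800 ÷ $36.37 = 37,305.47; break-even revenue = 37,305.47 × $186.41 = $6,954,112.95.
Current sales = 46,990 × $186.41 = $8,759,405.90.
Margin of safety = ($8,759,405.90 − $6,954,112.95) ÷ $8,759,405.90 = 20.6%.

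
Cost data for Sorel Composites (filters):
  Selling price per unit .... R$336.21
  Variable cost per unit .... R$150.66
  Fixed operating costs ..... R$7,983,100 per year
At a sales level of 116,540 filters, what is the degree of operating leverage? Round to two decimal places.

1.59

Contribution at this volume is 116,540 × R$185.55 = R$21,623,997.00.
Subtracting fixed costs: EBIT = R$21,623,997.00 − R$7,983,100 = R$13,640,897.00.
Degree of operating leverage = R$21,623,997.00 / R$13,640,897.00 = 1.5852.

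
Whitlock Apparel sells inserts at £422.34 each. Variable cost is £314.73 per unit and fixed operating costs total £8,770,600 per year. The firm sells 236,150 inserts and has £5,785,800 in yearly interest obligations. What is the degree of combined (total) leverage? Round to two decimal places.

2.34

Contribution at this volume is 236,150 × £107.61 = £25,412,101.50.
Subtracting fixed costs: EBIT = £25,412,101.50 − £8,770,600 = £16,641,501.50. Interest = £5,785,800.00.
DOL = £25,412,101.50 ÷ £16,641,501.50 = 1.5270; DFL = £16,641,501.50 ÷ £10,855,701.50 = 1.5330.
Combined leverage = 1.5270 × 1.5330 = 2.3409.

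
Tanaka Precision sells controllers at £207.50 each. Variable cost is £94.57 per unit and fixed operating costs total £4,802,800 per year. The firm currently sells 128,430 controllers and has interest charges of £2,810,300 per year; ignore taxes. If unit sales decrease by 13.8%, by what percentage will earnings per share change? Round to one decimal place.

-29.0%

At 128,430 units, contribution = 128,430 × £112.93 = £14,503,599.90.
Subtracting fixed costs: EBIT = £14,503,599.90 − £4,802,800 = £9,700,799.90.
After interest of £2,810,300.00, pre-tax earnings = £6,890,499.90.
Degree of combined leverage = contribution ÷ (EBIT − I) = £14,503,599.90 ÷ £6,890,499.90 = 2.1049.
%ΔEPS = DCL × %ΔSales = 2.1049 × -13.8% = -29.0%.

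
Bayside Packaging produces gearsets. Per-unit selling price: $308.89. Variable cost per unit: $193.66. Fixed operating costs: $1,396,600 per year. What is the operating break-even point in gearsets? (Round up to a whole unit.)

12,121 gearsets

Unit CM = price − variable cost = $308.89 − $193.66 = $115.23.
Break-even Q = $1,396,600 / $115.23 = 12,120.11 → 12,121 gearsets.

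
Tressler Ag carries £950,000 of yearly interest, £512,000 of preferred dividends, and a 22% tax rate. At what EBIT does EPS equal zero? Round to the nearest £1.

£1,606,410

Grossing the preferred dividend up to pre-tax terms: £512,000 / (1 − 0.22) = £656,410.26.
EPS = 0 when EBIT covers interest plus the pre-tax preferred burden: £950,000 + £656,410.26 = £1,606,410.26.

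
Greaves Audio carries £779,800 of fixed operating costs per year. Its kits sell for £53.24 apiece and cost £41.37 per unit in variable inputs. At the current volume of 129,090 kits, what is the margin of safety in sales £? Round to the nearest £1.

Contribution margin per unit = £53.24 − £41.37 = £11.87. Break-even units = £779,800 ÷ £11.87 = 65,695.03; break-even revenue = 65,695.03 × £53.24 = £3,497,603.37.
Current sales = 129,090 × £53.24 = £6,872,751.60.
Margin of safety = £6,872,751.60 − £3,497,603.37 = £3,375,148.

£3,375,148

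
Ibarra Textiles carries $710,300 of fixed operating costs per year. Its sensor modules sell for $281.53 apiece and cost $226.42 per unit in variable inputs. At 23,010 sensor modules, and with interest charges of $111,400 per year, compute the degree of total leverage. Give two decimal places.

Total contribution margin = 23,010 × $55.11 = $1,268,081.10.
EBIT = $1,268,081.10 − $710,300 = $557,781.10. Interest = $111,400.00, so EBIT − I = $446,381.10.
DCL = contribution ÷ (EBIT − I) = $1,268,081.10 ÷ $446,381.10 = 2.8408.

2.84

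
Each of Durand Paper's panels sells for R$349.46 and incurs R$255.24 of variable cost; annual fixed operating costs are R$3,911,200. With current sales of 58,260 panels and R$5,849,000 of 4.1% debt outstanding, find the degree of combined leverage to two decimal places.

At 58,260 units, contribution = 58,260 × R$94.22 = R$5,489,257.20.
Operating income = contribution − fixed costs = R$5,489,257.20 − R$3,911,200 = R$1,578,057.20. Interest = R$239,809.00, so EBIT − I = R$1,338,248.20.
DCL = contribution ÷ (EBIT − I) = R$5,489,257.20 ÷ R$1,338,248.20 = 4.1018.

4.10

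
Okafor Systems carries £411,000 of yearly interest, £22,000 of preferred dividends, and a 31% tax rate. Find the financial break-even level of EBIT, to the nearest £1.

Preferred dividends are paid after tax, so their pre-tax equivalent is £22,000 ÷ (1 − 0.31) = £31,884.06.
EPS = 0 when EBIT covers interest plus the pre-tax preferred burden: £411,000 + £31,884.06 = £442,884.06.

£442,884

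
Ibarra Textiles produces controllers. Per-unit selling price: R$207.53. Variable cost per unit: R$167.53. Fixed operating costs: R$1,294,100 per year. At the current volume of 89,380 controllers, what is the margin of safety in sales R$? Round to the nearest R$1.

R$11,834,917

Unit CM = price − variable cost = R$207.53 − R$167.53 = R$40.00. Break-even units = R$1,294,100 ÷ R$40.00 = 32,352.50; break-even revenue = 32,352.50 × R$207.53 = R$6,714,114.33.
Current sales = 89,380 × R$207.53 = R$18,549,031.40.
Margin of safety = R$18,549,031.40 − R$6,714,114.33 = R$11,834,917.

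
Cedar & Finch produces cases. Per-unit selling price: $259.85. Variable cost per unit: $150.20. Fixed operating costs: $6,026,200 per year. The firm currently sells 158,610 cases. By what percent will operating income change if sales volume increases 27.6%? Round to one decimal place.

+42.2%

Contribution at this volume is 158,610 × $109.65 = $17,391,586.50.
Subtracting fixed costs: EBIT = $17,391,586.50 − $6,026,200 = $11,365,386.50.
So DOL = total CM / EBIT = $17,391,586.50 / $11,365,386.50 = 1.5302.
Operating income changes by 1.5302 × +27.6% = +42.2%.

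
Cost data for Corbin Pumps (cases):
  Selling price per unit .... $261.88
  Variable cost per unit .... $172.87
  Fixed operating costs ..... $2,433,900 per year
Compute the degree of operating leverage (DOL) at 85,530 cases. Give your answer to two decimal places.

1.47

Contribution at this volume is 85,530 × $89.01 = $7,613,025.30.
Operating income = contribution − fixed costs = $7,613,025.30 − $2,433,900 = $5,179,125.30.
Degree of operating leverage = $7,613,025.30 / $5,179,125.30 = 1.4699.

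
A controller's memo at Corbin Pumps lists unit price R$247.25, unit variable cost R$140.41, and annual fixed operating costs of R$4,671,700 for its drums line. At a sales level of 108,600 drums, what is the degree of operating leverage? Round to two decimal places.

Total contribution margin = 108,600 × R$106.84 = R$11,602,824.00.
Subtracting fixed costs: EBIT = R$11,602,824.00 − R$4,671,700 = R$6,931,124.00.
Degree of operating leverage = R$11,602,824.00 / R$6,931,124.00 = 1.6740.

1.67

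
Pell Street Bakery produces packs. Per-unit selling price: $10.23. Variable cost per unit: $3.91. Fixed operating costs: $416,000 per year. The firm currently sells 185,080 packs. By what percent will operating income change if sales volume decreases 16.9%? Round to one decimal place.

At 185,080 units, contribution = 185,080 × $6.32 = $1,169,705.60.
EBIT = $1,169,705.60 − $416,000 = $753,705.60.
Degree of operating leverage = $1,169,705.60 / $753,705.60 = 1.5519.
So EBIT moves 1.5519 × (-16.9%) = -26.2%.

-26.2%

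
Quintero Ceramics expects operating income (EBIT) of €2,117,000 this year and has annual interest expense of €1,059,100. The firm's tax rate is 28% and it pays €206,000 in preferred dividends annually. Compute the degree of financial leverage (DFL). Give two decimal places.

2.74

Interest = €1,059,100.00.
Preferred dividends grossed up pre-tax: €206,000 / (1 − 0.28) = €286,111.11.
DFL = EBIT ÷ [EBIT − I − D_p/(1−t)] = €2,117,000 ÷ [€2,117,000 − €1,059,100.00 − €286,111.11] = €2,117,000 ÷ €771,788.89 = 2.7430.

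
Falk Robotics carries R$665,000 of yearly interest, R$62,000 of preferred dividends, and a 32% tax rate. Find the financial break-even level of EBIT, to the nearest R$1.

Preferred dividends are paid after tax, so their pre-tax equivalent is R$62,000 ÷ (1 − 0.32) = R$91,176.47.
Financial break-even EBIT = interest + D_p ÷ (1 − t) = R$665,000 + R$91,176.47 = R$756,176.47.

R$756,176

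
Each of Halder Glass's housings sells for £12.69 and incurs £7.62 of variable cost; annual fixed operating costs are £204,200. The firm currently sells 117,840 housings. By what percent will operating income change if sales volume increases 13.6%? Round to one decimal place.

Total contribution margin = 117,840 × £5.07 = £597,448.80.
Operating income = contribution − fixed costs = £597,448.80 − £204,200 = £393,248.80.
So DOL = total CM / EBIT = £597,448.80 / £393,248.80 = 1.5193.
Operating income changes by 1.5193 × +13.6% = +20.7%.

+20.7%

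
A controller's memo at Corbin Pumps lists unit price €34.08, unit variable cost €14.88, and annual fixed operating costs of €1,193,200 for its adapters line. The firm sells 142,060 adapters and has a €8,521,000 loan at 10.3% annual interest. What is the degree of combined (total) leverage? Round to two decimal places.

4.15

Total contribution margin = 142,060 × €19.20 = €2,727,552.00.
EBIT = €2,727,552.00 − €1,193,200 = €1,534,352.00. Interest = €877,663.00.
DOL = €2,727,552.00 ÷ €1,534,352.00 = 1.7777; DFL = €1,534,352.00 ÷ €656,689.00 = 2.3365.
DCL = DOL × DFL = 1.7777 × 2.3365 = 4.1536.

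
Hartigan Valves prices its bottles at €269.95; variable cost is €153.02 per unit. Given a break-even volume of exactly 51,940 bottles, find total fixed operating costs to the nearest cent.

Each unit contributes €269.95 − €153.02 = €116.93.
Since BE = FC / CM, FC = 51,940 × €116.93 = €6,073,344.20.

€6,073,344.20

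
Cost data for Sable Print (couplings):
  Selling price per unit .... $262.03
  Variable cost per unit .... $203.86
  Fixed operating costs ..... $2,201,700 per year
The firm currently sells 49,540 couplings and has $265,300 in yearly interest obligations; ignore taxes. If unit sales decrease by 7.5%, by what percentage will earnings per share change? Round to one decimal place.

Total contribution margin = 49,540 × $58.17 = $2,881,741.80.
Operating income = contribution − fixed costs = $2,881,741.80 − $2,201,700 = $680,041.80.
After interest of $265,300.00, pre-tax earnings = $414,741.80.
Degree of combined leverage = contribution ÷ (EBIT − I) = $2,881,741.80 ÷ $414,741.80 = 6.9483.
%ΔEPS = DCL × %ΔSales = 6.9483 × -7.5% = -52.1%.

-52.1%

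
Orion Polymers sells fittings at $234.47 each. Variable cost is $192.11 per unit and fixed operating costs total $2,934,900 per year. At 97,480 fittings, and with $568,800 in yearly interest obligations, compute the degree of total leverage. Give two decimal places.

At 97,480 units, contribution = 97,480 × $42.36 = $4,129,252.80.
EBIT = $4,129,252.80 − $2,934,900 = $1,194,352.80. Interest = $568,800.00, so EBIT − I = $625,552.80.
Degree of total leverage = total CM / (EBIT − interest) = $4,129,252.80 / $625,552.80 = 6.6010.

6.60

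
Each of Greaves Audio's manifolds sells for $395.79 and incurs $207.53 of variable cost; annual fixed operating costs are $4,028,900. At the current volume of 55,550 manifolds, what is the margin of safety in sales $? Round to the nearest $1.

Contribution margin per unit = $395.79 − $207.53 = $188.26. Break-even units = $4,028,900 ÷ $188.26 = 21,400.72; break-even revenue = 21,400.72 × $395.79 = $8,470,191.92.
Actual sales revenue = 55,550 × $395.79 = $21,986,134.50.
Margin of safety = $21,986,134.50 − $8,470,191.92 = $13,515,943.

$13,515,943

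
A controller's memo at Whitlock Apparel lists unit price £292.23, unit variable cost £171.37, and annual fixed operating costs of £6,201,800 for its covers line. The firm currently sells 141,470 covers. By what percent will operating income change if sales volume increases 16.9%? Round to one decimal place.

+26.5%

Contribution at this volume is 141,470 × £120.86 = £17,098,064.20.
EBIT = £17,098,064.20 − £6,201,800 = £10,896,264.20.
Degree of operating leverage = £17,098,064.20 / £10,896,264.20 = 1.5692.
Operating income changes by 1.5692 × +16.9% = +26.5%.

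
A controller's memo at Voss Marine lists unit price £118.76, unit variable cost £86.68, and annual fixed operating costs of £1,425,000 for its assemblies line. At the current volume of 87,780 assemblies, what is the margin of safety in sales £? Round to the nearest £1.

Each unit contributes £118.76 − £86.68 = £32.08. Break-even units = £1,425,000 ÷ £32.08 = 44,420.20; break-even revenue = 44,420.20 × £118.76 = £5,275,342.89.
Current sales = 87,780 × £118.76 = £10,424,752.80.
Margin of safety = £10,424,752.80 − £5,275,342.89 = £5,149,410.

£5,149,410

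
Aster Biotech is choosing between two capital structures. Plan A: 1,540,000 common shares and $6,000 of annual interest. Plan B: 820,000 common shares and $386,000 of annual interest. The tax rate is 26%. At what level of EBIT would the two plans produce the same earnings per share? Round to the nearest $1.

$818,778

At indifference, (EBIT − 6,000)(1 − t)/1,540,000 = (EBIT − 386,000)(1 − t)/820,000.
Cancelling (1 − t) and cross-multiplying: 820,000·(EBIT − 6,000) = 1,540,000·(EBIT − 386,000).
Solving, EBIT = (386,000·1,540,000 − 6,000·820,000) / (1,540,000 − 820,000) = 589,520,000,000 / 720,000 = 818,777.78.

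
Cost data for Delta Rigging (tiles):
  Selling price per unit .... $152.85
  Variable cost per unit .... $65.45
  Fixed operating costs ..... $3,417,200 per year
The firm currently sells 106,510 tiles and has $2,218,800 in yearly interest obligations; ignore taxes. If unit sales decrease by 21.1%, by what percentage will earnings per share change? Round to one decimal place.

-53.5%

Total contribution margin = 106,510 × $87.40 = $9,308,974.00.
EBIT = $9,308,974.00 − $3,417,200 = $5,891,774.00.
After interest of $2,218,800.00, pre-tax earnings = $3,672,974.00.
DCL = total CM / (EBIT − I) = $9,308,974.00 / $3,672,974.00 = 2.5345.
%ΔEPS = DCL × %ΔSales = 2.5345 × -21.1% = -53.5%.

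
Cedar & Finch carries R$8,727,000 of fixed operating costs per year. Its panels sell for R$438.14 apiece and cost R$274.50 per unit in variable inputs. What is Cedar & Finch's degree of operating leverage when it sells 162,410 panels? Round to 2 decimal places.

1.49

At 162,410 units, contribution = 162,410 × R$163.64 = R$26,576,772.40.
Operating income = contribution − fixed costs = R$26,576,772.40 − R$8,727,000 = R$17,849,772.40.
So DOL = total CM / EBIT = R$26,576,772.40 / R$17,849,772.40 = 1.4889.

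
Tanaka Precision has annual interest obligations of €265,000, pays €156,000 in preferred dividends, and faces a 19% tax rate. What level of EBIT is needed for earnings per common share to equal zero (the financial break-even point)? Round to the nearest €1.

Grossing the preferred dividend up to pre-tax terms: €156,000 / (1 − 0.19) = €192,592.59.
Financial break-even EBIT = interest + D_p ÷ (1 − t) = €265,000 + €192,592.59 = €457,592.59.

€457,593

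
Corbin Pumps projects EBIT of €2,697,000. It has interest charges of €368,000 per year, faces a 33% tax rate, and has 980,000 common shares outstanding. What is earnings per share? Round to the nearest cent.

€1.59

Pre-tax income = €2,697,000 − €368,000.00 = €2,329,000.00.
After tax at 33%: net income = €2,329,000.00 × 0.67 = €1,560,430.00.
Per share: €1,560,430.00 / 980,000 shares = €1.59.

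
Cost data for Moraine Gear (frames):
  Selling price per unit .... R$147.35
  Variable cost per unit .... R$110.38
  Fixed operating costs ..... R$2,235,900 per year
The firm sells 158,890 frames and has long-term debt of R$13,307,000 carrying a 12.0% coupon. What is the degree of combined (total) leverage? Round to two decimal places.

Total contribution margin = 158,890 × R$36.97 = R$5,874,163.30.
EBIT = R$5,874,163.30 − R$2,235,900 = R$3,638,263.30. Interest = R$1,596,840.00.
DOL = R$5,874,163.30 ÷ R$3,638,263.30 = 1.6146; DFL = R$3,638,263.30 ÷ R$2,041,423.30 = 1.7822.
DCL = DOL × DFL = 1.6146 × 1.7822 = 2.8775.

2.88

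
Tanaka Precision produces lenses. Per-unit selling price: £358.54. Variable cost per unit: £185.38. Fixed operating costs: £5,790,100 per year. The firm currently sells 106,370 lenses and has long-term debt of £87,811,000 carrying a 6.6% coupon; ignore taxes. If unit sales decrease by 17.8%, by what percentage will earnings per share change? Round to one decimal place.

-48.0%

At 106,370 units, contribution = 106,370 × £173.16 = £18,419,029.20.
Subtracting fixed costs: EBIT = £18,419,029.20 − £5,790,100 = £12,628,929.20.
Interest = £5,795,526.00, so EBIT − I = £6,833,403.20.
Degree of combined leverage = contribution ÷ (EBIT − I) = £18,419,029.20 ÷ £6,833,403.20 = 2.6954.
EPS therefore changes by 2.6954 × (-17.8%) = -48.0%.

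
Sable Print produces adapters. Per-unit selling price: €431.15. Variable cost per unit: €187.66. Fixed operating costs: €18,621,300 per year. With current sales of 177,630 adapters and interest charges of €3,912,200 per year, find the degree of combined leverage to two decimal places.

Contribution at this volume is 177,630 × €243.49 = €43,251,128.70.
Subtracting fixed costs: EBIT = €43,251,128.70 − €18,621,300 = €24,629,828.70. Interest = €3,912,200.00.
DOL = €43,251,128.70 ÷ €24,629,828.70 = 1.7560; DFL = €24,629,828.70 ÷ €20,717,628.70 = 1.1888.
Combined leverage = 1.7560 × 1.1888 = 2.0875.

2.09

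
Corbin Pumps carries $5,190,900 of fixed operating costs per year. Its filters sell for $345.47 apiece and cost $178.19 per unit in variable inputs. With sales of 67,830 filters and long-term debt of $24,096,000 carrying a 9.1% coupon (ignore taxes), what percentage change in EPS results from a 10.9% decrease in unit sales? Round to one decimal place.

Contribution at this volume is 67,830 × $167.28 = $11,346,602.40.
EBIT = $11,346,602.40 − $5,190,900 = $6,155,702.40.
Interest = $2,192,736.00, so EBIT − I = $3,962,966.40.
Degree of combined leverage = contribution ÷ (EBIT − I) = $11,346,602.40 ÷ $3,962,966.40 = 2.8632.
%ΔEPS = DCL × %ΔSales = 2.8632 × -10.9% = -31.2%.

-31.2%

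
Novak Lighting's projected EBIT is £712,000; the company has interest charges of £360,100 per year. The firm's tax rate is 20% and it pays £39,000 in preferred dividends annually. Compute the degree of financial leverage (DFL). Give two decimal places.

Interest = £360,100.00.
Preferred dividends grossed up pre-tax: £39,000 / (1 − 0.20) = £48,750.00.
DFL = EBIT ÷ [EBIT − I − D_p/(1−t)] = £712,000 ÷ [£712,000 − £360,100.00 − £48,750.00] = £712,000 ÷ £303,150.00 = 2.3487.

2.35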